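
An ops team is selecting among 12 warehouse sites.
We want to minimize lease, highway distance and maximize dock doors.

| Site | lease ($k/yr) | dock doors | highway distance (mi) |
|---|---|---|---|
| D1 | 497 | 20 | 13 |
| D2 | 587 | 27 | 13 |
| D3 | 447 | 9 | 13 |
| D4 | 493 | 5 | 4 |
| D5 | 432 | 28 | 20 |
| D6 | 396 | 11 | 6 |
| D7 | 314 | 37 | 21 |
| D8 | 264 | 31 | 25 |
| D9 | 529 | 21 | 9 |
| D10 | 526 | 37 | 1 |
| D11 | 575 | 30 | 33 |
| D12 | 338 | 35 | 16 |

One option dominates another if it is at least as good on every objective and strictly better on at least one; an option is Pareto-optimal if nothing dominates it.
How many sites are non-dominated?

D1: not dominated.
D2: dominated by D10 (lease 526≤587, dock doors 37≥27, highway distance 1≤13).
D3: dominated by D6 (lease 396≤447, dock doors 11≥9, highway distance 6≤13).
D4: not dominated.
D5: dominated by D12 (lease 338≤432, dock doors 35≥28, highway distance 16≤20).
D6: not dominated.
D7: not dominated.
D8: not dominated (best lease).
D9: dominated by D10 (lease 526≤529, dock doors 37≥21, highway distance 1≤9).
D10: not dominated (best highway distance).
D11: dominated by D7 (lease 314≤575, dock doors 37≥30, highway distance 21≤33).
D12: not dominated.
Pareto-optimal: D1, D4, D6, D7, D8, D10, D12 → 7.

7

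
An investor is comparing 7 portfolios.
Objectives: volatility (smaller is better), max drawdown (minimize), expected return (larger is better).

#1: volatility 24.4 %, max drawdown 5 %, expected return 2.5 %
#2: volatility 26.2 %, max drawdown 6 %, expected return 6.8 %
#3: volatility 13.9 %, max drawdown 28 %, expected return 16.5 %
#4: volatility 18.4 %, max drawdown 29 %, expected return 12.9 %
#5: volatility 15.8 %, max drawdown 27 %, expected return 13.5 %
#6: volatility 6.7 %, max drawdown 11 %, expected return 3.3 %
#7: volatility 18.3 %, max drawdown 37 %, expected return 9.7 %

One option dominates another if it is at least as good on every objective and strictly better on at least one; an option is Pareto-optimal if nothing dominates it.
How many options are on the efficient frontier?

#1: not dominated (best max drawdown).
#2: not dominated.
#3: not dominated (best expected return).
#4: dominated by #3 (volatility 13.9≤18.4, max drawdown 28≤29, expected return 16.5≥12.9).
#5: not dominated.
#6: not dominated (best volatility).
#7: dominated by #3 (volatility 13.9≤18.3, max drawdown 28≤37, expected return 16.5≥9.7).
Pareto-optimal: #1, #2, #3, #5, #6 → 5.

5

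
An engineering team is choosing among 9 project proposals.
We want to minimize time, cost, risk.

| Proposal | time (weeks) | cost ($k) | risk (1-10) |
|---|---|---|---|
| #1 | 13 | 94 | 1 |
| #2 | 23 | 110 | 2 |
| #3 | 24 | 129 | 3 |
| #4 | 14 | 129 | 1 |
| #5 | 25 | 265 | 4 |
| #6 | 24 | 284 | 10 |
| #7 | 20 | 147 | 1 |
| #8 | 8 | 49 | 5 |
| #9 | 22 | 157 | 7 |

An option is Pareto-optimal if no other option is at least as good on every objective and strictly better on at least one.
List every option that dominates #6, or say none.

#1, #2, #3, #4, #7, #8, #9

#1: time 13≤24, cost 94≤284, risk 1≤10 — dominates #6.
#2: time 23≤24, cost 110≤284, risk 2≤10 — dominates #6.
#3: time 24≤24, cost 129≤284, risk 3≤10 — dominates #6.
#4: time 14≤24, cost 129≤284, risk 1≤10 — dominates #6.
#7: time 20≤24, cost 147≤284, risk 1≤10 — dominates #6.
#8: time 8≤24, cost 49≤284, risk 5≤10 — dominates #6.
#9: time 22≤24, cost 157≤284, risk 7≤10 — dominates #6.
Others (#5) are each worse than #6 on at least one objective.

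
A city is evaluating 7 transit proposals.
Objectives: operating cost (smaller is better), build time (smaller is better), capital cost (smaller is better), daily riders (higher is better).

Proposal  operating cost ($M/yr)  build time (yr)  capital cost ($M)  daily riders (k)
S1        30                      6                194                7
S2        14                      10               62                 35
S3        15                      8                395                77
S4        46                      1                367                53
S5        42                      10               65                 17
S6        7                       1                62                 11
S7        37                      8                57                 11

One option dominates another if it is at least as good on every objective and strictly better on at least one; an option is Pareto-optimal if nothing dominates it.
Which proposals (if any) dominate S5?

S2

S2: operating cost 14≤42, build time 10≤10, capital cost 62≤65, daily riders 35≥17 — dominates S5.
Others (S1, S3, S4, S6, S7) are each worse than S5 on at least one objective.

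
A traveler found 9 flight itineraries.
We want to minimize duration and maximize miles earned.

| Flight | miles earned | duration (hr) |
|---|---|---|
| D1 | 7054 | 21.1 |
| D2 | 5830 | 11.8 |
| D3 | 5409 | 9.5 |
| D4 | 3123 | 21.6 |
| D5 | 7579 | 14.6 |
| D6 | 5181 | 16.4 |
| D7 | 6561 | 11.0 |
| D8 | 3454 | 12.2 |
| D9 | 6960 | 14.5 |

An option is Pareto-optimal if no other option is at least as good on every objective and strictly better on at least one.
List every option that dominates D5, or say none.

D1: worse on miles earned (7054 vs 7579).
D2: worse on miles earned (5830 vs 7579).
D3: worse on miles earned (5409 vs 7579).
D4: worse on miles earned (3123 vs 7579).
D6: worse on miles earned (5181 vs 7579).
D7: worse on miles earned (6561 vs 7579).
D8: worse on miles earned (3454 vs 7579).
D9: worse on miles earned (6960 vs 7579).
No option dominates D5.

none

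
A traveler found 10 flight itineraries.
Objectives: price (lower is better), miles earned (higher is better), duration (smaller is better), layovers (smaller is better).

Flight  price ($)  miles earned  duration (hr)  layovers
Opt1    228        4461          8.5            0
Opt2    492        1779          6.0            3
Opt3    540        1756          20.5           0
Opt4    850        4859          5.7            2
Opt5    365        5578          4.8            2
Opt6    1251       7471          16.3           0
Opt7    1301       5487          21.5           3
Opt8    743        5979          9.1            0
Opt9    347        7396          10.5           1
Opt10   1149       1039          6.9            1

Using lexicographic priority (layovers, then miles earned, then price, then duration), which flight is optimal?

First minimize layovers: best is 0, kept {Opt1, Opt3, Opt6, Opt8}.
Then maximize miles earned: best is 7471, kept {Opt6}.

Opt6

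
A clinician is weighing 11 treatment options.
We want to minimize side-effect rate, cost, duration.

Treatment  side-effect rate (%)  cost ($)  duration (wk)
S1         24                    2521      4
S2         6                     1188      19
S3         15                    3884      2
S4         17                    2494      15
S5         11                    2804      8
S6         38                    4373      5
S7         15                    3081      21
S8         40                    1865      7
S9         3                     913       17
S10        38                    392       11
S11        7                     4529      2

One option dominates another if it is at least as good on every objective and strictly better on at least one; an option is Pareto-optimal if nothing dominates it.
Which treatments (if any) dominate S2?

S9: side-effect rate 3≤6, cost 913≤1188, duration 17≤19 — dominates S2.
Others (S1, S3, S4, S5, S6, S7, S8, S10, S11) are each worse than S2 on at least one objective.

S9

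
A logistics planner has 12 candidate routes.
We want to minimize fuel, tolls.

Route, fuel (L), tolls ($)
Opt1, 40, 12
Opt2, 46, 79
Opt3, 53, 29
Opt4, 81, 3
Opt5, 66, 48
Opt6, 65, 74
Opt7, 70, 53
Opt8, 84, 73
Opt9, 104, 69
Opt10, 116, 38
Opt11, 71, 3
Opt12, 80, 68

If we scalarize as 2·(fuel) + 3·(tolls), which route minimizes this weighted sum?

Opt1: 2·40 + 3·12 = 116
Opt2: 2·46 + 3·79 = 329
Opt3: 2·53 + 3·29 = 193
Opt4: 2·81 + 3·3 = 171
Opt5: 2·66 + 3·48 = 276
Opt6: 2·65 + 3·74 = 352
Opt7: 2·70 + 3·53 = 299
Opt8: 2·84 + 3·73 = 387
Opt9: 2·104 + 3·69 = 415
Opt10: 2·116 + 3·38 = 346
Opt11: 2·71 + 3·3 = 151
Opt12: 2·80 + 3·68 = 364
Lowest: Opt1 at 116.

Opt1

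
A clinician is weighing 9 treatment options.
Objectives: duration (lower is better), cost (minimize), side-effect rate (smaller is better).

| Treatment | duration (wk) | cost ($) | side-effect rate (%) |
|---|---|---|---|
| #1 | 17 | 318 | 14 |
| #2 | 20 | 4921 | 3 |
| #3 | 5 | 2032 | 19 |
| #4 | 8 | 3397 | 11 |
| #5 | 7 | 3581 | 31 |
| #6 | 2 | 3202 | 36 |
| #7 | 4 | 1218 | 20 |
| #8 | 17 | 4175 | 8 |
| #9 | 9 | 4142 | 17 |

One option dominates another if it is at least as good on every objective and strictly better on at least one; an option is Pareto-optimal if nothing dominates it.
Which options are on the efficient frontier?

#1: not dominated (best cost).
#2: not dominated (best side-effect rate).
#3: not dominated.
#4: not dominated.
#5: dominated by #3 (duration 5≤7, cost 2032≤3581, side-effect rate 19≤31).
#6: not dominated (best duration).
#7: not dominated.
#8: not dominated.
#9: dominated by #4 (duration 8≤9, cost 3397≤4142, side-effect rate 11≤17).

#1, #2, #3, #4, #6, #7, #8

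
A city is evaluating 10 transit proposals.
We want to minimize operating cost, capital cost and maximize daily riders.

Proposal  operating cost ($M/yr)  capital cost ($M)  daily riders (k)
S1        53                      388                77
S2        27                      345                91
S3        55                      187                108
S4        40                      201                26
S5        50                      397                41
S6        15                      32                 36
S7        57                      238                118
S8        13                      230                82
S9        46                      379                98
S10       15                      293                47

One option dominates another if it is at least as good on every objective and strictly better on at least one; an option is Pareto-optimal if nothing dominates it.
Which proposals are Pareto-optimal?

S1: dominated by S2 (operating cost 27≤53, capital cost 345≤388, daily riders 91≥77).
S2: not dominated.
S3: not dominated.
S4: dominated by S6 (operating cost 15≤40, capital cost 32≤201, daily riders 36≥26).
S5: dominated by S2 (operating cost 27≤50, capital cost 345≤397, daily riders 91≥41).
S6: not dominated (best capital cost).
S7: not dominated (best daily riders).
S8: not dominated (best operating cost).
S9: not dominated.
S10: dominated by S8 (operating cost 13≤15, capital cost 230≤293, daily riders 82≥47).

S2, S3, S6, S7, S8, S9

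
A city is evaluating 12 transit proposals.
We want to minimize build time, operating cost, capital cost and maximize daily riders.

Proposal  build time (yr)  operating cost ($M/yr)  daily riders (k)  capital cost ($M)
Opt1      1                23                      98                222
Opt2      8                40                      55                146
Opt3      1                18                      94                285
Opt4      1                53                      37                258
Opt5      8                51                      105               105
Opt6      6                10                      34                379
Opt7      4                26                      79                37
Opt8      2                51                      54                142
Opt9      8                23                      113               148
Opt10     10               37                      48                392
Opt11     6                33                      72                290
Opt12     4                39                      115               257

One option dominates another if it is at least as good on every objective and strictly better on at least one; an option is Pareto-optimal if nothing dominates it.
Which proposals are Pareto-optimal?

Opt1: not dominated.
Opt2: dominated by Opt7 (build time 4≤8, operating cost 26≤40, daily riders 79≥55, capital cost 37≤146).
Opt3: not dominated.
Opt4: dominated by Opt1 (build time 1≤1, operating cost 23≤53, daily riders 98≥37, capital cost 222≤258).
Opt5: not dominated.
Opt6: not dominated (best operating cost).
Opt7: not dominated (best capital cost).
Opt8: not dominated.
Opt9: not dominated.
Opt10: dominated by Opt1 (build time 1≤10, operating cost 23≤37, daily riders 98≥48, capital cost 222≤392).
Opt11: dominated by Opt1 (build time 1≤6, operating cost 23≤33, daily riders 98≥72, capital cost 222≤290).
Opt12: not dominated (best daily riders).

Opt1, Opt3, Opt5, Opt6, Opt7, Opt8, Opt9, Opt12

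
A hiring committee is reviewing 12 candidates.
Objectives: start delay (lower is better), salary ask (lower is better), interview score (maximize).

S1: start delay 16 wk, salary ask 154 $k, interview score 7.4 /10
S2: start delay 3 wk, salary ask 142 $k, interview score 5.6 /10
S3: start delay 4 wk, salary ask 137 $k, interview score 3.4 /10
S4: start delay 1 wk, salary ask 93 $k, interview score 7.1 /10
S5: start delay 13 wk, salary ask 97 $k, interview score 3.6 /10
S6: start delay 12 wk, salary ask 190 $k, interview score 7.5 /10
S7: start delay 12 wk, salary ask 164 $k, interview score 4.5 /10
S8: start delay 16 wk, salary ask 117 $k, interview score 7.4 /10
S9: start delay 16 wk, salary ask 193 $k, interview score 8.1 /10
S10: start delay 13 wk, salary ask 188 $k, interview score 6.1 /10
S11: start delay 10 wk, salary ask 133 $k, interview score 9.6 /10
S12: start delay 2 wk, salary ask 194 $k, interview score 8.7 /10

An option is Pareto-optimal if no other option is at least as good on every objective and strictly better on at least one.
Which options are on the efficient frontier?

S4, S8, S11, S12

S1: dominated by S8 (start delay 16≤16, salary ask 117≤154, interview score 7.4≥7.4).
S2: dominated by S4 (start delay 1≤3, salary ask 93≤142, interview score 7.1≥5.6).
S3: dominated by S4 (start delay 1≤4, salary ask 93≤137, interview score 7.1≥3.4).
S4: not dominated (best start delay).
S5: dominated by S4 (start delay 1≤13, salary ask 93≤97, interview score 7.1≥3.6).
S6: dominated by S11 (start delay 10≤12, salary ask 133≤190, interview score 9.6≥7.5).
S7: dominated by S2 (start delay 3≤12, salary ask 142≤164, interview score 5.6≥4.5).
S8: not dominated.
S9: dominated by S11 (start delay 10≤16, salary ask 133≤193, interview score 9.6≥8.1).
S10: dominated by S4 (start delay 1≤13, salary ask 93≤188, interview score 7.1≥6.1).
S11: not dominated (best interview score).
S12: not dominated.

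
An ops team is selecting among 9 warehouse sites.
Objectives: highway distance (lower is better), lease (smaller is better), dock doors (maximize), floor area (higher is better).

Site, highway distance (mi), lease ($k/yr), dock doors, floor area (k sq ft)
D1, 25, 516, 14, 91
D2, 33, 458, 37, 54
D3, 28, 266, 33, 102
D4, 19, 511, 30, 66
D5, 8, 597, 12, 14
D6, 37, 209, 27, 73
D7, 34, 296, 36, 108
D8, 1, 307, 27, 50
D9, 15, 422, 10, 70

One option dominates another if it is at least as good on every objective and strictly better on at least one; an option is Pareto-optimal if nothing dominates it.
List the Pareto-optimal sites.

D1, D2, D3, D4, D6, D7, D8, D9

D1: not dominated.
D2: not dominated (best dock doors).
D3: not dominated.
D4: not dominated.
D5: dominated by D8 (highway distance 1≤8, lease 307≤597, dock doors 27≥12, floor area 50≥14).
D6: not dominated (best lease).
D7: not dominated (best floor area).
D8: not dominated (best highway distance).
D9: not dominated.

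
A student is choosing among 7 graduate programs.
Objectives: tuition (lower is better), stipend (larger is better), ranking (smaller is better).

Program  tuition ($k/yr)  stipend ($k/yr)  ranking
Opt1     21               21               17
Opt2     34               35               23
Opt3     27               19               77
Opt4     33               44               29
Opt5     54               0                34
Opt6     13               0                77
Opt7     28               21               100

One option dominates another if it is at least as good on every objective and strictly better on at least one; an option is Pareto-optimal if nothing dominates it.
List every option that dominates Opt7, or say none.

Opt1

Opt1: tuition 21≤28, stipend 21≥21, ranking 17≤100 — dominates Opt7.
Others (Opt2, Opt3, Opt4, Opt5, Opt6) are each worse than Opt7 on at least one objective.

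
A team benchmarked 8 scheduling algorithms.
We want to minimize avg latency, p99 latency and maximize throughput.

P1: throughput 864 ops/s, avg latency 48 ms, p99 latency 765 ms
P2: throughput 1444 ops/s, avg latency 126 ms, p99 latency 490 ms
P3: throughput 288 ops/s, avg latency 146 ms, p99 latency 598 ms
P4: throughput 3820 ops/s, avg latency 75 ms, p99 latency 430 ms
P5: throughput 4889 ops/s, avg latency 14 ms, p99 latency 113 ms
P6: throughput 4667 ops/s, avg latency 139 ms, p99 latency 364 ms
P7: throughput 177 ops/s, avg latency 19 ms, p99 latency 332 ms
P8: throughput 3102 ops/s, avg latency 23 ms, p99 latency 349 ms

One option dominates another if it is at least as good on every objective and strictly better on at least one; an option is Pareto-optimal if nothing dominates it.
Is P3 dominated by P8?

Yes

P8 vs P3: throughput 3102≥288, avg latency 23≤146, p99 latency 349≤598 — P8 is at least as good on every objective with at least one strict improvement.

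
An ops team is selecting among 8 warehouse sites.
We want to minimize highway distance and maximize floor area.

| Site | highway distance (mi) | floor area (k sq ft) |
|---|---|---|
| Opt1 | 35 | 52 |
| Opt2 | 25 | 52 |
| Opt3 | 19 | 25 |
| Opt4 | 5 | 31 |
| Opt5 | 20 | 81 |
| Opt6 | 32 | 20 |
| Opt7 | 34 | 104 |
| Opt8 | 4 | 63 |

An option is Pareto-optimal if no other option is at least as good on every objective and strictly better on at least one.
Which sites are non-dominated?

Opt5, Opt7, Opt8

Opt1: dominated by Opt2 (highway distance 25≤35, floor area 52≥52).
Opt2: dominated by Opt5 (highway distance 20≤25, floor area 81≥52).
Opt3: dominated by Opt4 (highway distance 5≤19, floor area 31≥25).
Opt4: dominated by Opt8 (highway distance 4≤5, floor area 63≥31).
Opt5: not dominated.
Opt6: dominated by Opt2 (highway distance 25≤32, floor area 52≥20).
Opt7: not dominated (best floor area).
Opt8: not dominated (best highway distance).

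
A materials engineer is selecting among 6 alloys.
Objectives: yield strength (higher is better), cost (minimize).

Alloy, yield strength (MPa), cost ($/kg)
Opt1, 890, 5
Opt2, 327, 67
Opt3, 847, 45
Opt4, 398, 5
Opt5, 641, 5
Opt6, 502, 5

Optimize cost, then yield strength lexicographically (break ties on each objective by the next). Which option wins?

First minimize cost: best is 5, kept {Opt1, Opt4, Opt5, Opt6}.
Then maximize yield strength: best is 890, kept {Opt1}.

Opt1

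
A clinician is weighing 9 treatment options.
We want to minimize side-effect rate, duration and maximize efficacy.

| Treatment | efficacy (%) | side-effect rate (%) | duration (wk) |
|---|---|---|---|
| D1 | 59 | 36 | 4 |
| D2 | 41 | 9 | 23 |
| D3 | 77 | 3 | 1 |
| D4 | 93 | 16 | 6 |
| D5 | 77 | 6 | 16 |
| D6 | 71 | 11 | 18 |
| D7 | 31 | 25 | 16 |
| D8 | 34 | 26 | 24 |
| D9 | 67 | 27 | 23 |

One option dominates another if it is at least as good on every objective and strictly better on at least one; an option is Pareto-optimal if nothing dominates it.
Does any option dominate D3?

No

D1: worse on efficacy (59 vs 77).
D2: worse on efficacy (41 vs 77).
D4: worse on side-effect rate (16 vs 3).
D5: worse on side-effect rate (6 vs 3).
D6: worse on efficacy (71 vs 77).
D7: worse on efficacy (31 vs 77).
D8: worse on efficacy (34 vs 77).
D9: worse on efficacy (67 vs 77).
No option is at least as good as D3 on every objective and strictly better on one.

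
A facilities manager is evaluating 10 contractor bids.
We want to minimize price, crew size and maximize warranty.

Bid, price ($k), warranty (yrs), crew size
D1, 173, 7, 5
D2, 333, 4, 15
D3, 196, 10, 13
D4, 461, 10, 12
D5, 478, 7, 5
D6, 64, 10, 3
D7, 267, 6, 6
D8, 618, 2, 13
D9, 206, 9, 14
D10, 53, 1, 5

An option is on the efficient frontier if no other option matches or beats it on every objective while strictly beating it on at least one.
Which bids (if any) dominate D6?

none

D1: worse on price (173 vs 64).
D2: worse on price (333 vs 64).
D3: worse on price (196 vs 64).
D4: worse on price (461 vs 64).
D5: worse on price (478 vs 64).
D7: worse on price (267 vs 64).
D8: worse on price (618 vs 64).
D9: worse on price (206 vs 64).
D10: worse on warranty (1 vs 10).
No option dominates D6.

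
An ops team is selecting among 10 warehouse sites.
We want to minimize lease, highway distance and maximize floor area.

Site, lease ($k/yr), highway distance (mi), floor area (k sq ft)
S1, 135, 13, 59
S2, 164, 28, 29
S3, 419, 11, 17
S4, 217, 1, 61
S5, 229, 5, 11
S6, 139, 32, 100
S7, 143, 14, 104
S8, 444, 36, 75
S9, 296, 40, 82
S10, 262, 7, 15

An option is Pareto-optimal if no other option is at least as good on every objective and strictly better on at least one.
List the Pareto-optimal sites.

S1: not dominated (best lease).
S2: dominated by S1 (lease 135≤164, highway distance 13≤28, floor area 59≥29).
S3: dominated by S4 (lease 217≤419, highway distance 1≤11, floor area 61≥17).
S4: not dominated (best highway distance).
S5: dominated by S4 (lease 217≤229, highway distance 1≤5, floor area 61≥11).
S6: not dominated.
S7: not dominated (best floor area).
S8: dominated by S6 (lease 139≤444, highway distance 32≤36, floor area 100≥75).
S9: dominated by S6 (lease 139≤296, highway distance 32≤40, floor area 100≥82).
S10: dominated by S4 (lease 217≤262, highway distance 1≤7, floor area 61≥15).

S1, S4, S6, S7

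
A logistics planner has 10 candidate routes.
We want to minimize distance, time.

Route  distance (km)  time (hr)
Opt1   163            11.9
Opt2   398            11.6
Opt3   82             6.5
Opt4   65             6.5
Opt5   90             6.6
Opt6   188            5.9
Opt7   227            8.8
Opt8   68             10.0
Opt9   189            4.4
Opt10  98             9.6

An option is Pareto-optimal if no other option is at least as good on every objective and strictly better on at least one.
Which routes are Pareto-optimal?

Opt1: dominated by Opt3 (distance 82≤163, time 6.5≤11.9).
Opt2: dominated by Opt3 (distance 82≤398, time 6.5≤11.6).
Opt3: dominated by Opt4 (distance 65≤82, time 6.5≤6.5).
Opt4: not dominated (best distance).
Opt5: dominated by Opt3 (distance 82≤90, time 6.5≤6.6).
Opt6: not dominated.
Opt7: dominated by Opt3 (distance 82≤227, time 6.5≤8.8).
Opt8: dominated by Opt4 (distance 65≤68, time 6.5≤10.0).
Opt9: not dominated (best time).
Opt10: dominated by Opt3 (distance 82≤98, time 6.5≤9.6).

Opt4, Opt6, Opt9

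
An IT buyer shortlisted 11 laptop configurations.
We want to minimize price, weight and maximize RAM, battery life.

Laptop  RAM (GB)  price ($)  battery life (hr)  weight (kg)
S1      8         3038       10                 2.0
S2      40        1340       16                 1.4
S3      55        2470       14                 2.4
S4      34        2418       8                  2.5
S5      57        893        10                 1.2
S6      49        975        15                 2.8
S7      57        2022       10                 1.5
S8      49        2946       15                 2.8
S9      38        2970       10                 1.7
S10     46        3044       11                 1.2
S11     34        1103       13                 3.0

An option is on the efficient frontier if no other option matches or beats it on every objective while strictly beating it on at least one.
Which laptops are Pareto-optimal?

S2, S3, S5, S6, S10

S1: dominated by S2 (RAM 40≥8, price 1340≤3038, battery life 16≥10, weight 1.4≤2.0).
S2: not dominated (best battery life).
S3: not dominated.
S4: dominated by S2 (RAM 40≥34, price 1340≤2418, battery life 16≥8, weight 1.4≤2.5).
S5: not dominated (best price).
S6: not dominated.
S7: dominated by S5 (RAM 57≥57, price 893≤2022, battery life 10≥10, weight 1.2≤1.5).
S8: dominated by S6 (RAM 49≥49, price 975≤2946, battery life 15≥15, weight 2.8≤2.8).
S9: dominated by S2 (RAM 40≥38, price 1340≤2970, battery life 16≥10, weight 1.4≤1.7).
S10: not dominated.
S11: dominated by S6 (RAM 49≥34, price 975≤1103, battery life 15≥13, weight 2.8≤3.0).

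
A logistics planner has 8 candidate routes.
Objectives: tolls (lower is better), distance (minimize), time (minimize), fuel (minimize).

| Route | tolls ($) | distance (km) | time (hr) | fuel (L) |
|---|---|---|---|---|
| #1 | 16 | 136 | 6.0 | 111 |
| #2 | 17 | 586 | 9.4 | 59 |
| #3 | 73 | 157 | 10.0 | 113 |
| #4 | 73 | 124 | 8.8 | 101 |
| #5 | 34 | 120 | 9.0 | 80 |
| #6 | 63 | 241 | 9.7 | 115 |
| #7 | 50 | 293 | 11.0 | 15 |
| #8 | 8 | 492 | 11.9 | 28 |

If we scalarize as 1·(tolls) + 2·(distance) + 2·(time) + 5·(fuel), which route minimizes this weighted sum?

#5

#1: 1·16 + 2·136 + 2·6.0 + 5·111 = 855.0
#2: 1·17 + 2·586 + 2·9.4 + 5·59 = 1502.8
#3: 1·73 + 2·157 + 2·10.0 + 5·113 = 972.0
#4: 1·73 + 2·124 + 2·8.8 + 5·101 = 843.6
#5: 1·34 + 2·120 + 2·9.0 + 5·80 = 692.0
#6: 1·63 + 2·241 + 2·9.7 + 5·115 = 1139.4
#7: 1·50 + 2·293 + 2·11.0 + 5·15 = 733.0
#8: 1·8 + 2·492 + 2·11.9 + 5·28 = 1155.8
Lowest: #5 at 692.0.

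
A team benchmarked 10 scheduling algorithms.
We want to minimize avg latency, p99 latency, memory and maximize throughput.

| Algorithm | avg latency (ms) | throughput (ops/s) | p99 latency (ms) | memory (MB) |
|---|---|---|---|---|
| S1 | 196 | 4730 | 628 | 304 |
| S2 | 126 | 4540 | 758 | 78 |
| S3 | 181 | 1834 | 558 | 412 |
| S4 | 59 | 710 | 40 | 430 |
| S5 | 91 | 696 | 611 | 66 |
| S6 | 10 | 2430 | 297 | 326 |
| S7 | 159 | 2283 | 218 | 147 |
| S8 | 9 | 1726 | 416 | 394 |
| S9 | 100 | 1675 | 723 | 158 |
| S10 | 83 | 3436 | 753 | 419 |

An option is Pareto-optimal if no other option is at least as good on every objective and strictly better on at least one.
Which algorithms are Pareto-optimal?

S1, S2, S4, S5, S6, S7, S8, S9, S10

S1: not dominated (best throughput).
S2: not dominated.
S3: dominated by S6 (avg latency 10≤181, throughput 2430≥1834, p99 latency 297≤558, memory 326≤412).
S4: not dominated (best p99 latency).
S5: not dominated (best memory).
S6: not dominated.
S7: not dominated.
S8: not dominated (best avg latency).
S9: not dominated.
S10: not dominated.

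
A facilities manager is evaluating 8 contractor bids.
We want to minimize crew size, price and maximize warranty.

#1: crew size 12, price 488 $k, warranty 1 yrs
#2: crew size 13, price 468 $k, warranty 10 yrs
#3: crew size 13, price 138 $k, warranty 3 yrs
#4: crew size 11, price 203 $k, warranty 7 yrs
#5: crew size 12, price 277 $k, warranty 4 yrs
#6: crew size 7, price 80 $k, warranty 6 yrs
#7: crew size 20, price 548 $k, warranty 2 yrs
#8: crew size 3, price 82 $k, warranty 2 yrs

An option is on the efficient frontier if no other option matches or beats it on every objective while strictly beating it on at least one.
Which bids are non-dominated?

#2, #4, #6, #8

#1: dominated by #4 (crew size 11≤12, price 203≤488, warranty 7≥1).
#2: not dominated (best warranty).
#3: dominated by #6 (crew size 7≤13, price 80≤138, warranty 6≥3).
#4: not dominated.
#5: dominated by #4 (crew size 11≤12, price 203≤277, warranty 7≥4).
#6: not dominated (best price).
#7: dominated by #2 (crew size 13≤20, price 468≤548, warranty 10≥2).
#8: not dominated (best crew size).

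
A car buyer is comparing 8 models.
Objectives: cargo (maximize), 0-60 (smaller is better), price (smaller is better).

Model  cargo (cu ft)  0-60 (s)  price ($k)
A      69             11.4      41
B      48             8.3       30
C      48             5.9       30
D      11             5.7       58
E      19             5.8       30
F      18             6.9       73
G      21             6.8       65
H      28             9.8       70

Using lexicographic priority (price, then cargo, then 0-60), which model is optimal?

First minimize price: best is 30, kept {B, C, E}.
Then maximize cargo: best is 48, kept {B, C}.
Then minimize 0-60: best is 5.9, kept {C}.

C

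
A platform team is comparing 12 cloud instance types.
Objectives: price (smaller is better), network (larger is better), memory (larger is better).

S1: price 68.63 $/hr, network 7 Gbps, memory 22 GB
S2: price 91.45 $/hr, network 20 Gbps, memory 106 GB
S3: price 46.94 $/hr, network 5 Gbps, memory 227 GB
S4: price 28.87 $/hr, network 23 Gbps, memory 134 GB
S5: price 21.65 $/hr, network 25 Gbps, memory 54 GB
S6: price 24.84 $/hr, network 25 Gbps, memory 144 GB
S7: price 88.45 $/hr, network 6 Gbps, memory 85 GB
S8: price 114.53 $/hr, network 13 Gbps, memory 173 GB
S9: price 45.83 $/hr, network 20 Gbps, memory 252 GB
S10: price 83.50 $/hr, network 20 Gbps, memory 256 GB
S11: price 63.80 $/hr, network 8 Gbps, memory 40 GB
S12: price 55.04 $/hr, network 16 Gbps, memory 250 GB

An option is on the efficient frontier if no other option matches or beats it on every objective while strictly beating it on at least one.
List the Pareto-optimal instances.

S5, S6, S9, S10

S1: dominated by S4 (price 28.87≤68.63, network 23≥7, memory 134≥22).
S2: dominated by S4 (price 28.87≤91.45, network 23≥20, memory 134≥106).
S3: dominated by S9 (price 45.83≤46.94, network 20≥5, memory 252≥227).
S4: dominated by S6 (price 24.84≤28.87, network 25≥23, memory 144≥134).
S5: not dominated (best price).
S6: not dominated.
S7: dominated by S4 (price 28.87≤88.45, network 23≥6, memory 134≥85).
S8: dominated by S9 (price 45.83≤114.53, network 20≥13, memory 252≥173).
S9: not dominated.
S10: not dominated (best memory).
S11: dominated by S4 (price 28.87≤63.80, network 23≥8, memory 134≥40).
S12: dominated by S9 (price 45.83≤55.04, network 20≥16, memory 252≥250).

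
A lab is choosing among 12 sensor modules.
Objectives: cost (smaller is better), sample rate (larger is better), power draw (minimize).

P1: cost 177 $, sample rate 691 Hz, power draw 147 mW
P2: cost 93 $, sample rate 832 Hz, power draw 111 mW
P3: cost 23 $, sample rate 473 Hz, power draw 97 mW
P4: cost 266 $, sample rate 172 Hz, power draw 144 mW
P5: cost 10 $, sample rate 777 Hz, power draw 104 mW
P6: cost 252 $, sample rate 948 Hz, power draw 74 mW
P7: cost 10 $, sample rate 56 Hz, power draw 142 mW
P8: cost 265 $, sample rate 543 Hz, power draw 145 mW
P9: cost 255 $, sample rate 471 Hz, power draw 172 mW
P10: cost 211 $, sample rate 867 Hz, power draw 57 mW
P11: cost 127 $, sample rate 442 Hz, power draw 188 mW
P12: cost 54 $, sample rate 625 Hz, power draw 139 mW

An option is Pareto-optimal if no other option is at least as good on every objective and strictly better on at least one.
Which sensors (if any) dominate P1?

P2, P5

P2: cost 93≤177, sample rate 832≥691, power draw 111≤147 — dominates P1.
P5: cost 10≤177, sample rate 777≥691, power draw 104≤147 — dominates P1.
Others (P3, P4, P6, P7, P8, P9, P10, P11, P12) are each worse than P1 on at least one objective.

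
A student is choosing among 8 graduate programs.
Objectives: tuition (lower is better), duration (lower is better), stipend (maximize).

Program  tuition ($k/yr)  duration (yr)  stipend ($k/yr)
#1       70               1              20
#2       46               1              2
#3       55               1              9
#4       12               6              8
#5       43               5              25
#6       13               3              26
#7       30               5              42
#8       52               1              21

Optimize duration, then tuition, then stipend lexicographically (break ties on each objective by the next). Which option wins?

First minimize duration: best is 1, kept {#1, #2, #3, #8}.
Then minimize tuition: best is 46, kept {#2}.

#2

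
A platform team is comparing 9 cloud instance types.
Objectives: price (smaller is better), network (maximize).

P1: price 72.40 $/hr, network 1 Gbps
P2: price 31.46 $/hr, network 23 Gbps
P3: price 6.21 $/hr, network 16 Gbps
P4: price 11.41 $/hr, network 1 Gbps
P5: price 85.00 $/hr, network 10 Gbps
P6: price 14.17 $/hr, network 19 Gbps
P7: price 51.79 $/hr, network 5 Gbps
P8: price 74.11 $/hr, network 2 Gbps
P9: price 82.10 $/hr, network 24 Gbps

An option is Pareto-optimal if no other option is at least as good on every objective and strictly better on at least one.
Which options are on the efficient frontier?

P1: dominated by P2 (price 31.46≤72.40, network 23≥1).
P2: not dominated.
P3: not dominated (best price).
P4: dominated by P3 (price 6.21≤11.41, network 16≥1).
P5: dominated by P2 (price 31.46≤85.00, network 23≥10).
P6: not dominated.
P7: dominated by P2 (price 31.46≤51.79, network 23≥5).
P8: dominated by P2 (price 31.46≤74.11, network 23≥2).
P9: not dominated (best network).

P2, P3, P6, P9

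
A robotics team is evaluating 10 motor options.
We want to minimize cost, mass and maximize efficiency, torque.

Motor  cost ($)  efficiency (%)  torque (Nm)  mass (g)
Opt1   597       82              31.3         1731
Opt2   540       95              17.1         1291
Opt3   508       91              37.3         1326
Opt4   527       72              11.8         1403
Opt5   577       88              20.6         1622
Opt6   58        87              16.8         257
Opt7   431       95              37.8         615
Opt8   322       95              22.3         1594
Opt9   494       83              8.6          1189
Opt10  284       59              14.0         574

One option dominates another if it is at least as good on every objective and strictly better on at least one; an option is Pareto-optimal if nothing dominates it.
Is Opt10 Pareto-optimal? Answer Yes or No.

Opt6 vs Opt10: cost 58≤284, efficiency 87≥59, torque 16.8≥14.0, mass 257≤574 — Opt6 is at least as good on every objective and strictly better on at least one, so Opt6 dominates Opt10.

No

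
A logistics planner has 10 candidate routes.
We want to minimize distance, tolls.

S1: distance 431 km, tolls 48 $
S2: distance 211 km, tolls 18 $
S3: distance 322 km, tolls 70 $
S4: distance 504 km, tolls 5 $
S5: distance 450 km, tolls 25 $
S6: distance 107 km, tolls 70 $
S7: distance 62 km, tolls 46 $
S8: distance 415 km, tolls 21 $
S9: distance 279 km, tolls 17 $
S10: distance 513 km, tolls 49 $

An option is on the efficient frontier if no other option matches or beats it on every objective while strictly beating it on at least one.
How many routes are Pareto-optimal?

S1: dominated by S2 (distance 211≤431, tolls 18≤48).
S2: not dominated.
S3: dominated by S2 (distance 211≤322, tolls 18≤70).
S4: not dominated (best tolls).
S5: dominated by S2 (distance 211≤450, tolls 18≤25).
S6: dominated by S7 (distance 62≤107, tolls 46≤70).
S7: not dominated (best distance).
S8: dominated by S2 (distance 211≤415, tolls 18≤21).
S9: not dominated.
S10: dominated by S1 (distance 431≤513, tolls 48≤49).
Pareto-optimal: S2, S4, S7, S9 → 4.

4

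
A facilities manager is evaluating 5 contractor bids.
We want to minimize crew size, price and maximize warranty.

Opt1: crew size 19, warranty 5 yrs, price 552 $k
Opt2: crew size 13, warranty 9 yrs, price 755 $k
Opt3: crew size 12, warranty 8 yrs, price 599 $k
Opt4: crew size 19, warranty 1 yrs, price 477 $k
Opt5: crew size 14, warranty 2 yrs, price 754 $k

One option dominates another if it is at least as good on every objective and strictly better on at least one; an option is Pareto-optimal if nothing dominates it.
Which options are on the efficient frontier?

Opt1: not dominated.
Opt2: not dominated (best warranty).
Opt3: not dominated (best crew size).
Opt4: not dominated (best price).
Opt5: dominated by Opt3 (crew size 12≤14, warranty 8≥2, price 599≤754).

Opt1, Opt2, Opt3, Opt4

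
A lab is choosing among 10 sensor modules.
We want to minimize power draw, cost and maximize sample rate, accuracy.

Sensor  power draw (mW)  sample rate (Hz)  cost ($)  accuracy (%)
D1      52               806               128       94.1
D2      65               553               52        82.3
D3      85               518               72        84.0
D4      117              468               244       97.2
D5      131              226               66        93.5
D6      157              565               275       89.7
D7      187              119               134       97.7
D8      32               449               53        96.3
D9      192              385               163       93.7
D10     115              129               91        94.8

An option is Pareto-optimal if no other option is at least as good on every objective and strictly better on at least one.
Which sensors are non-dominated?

D1, D2, D3, D4, D7, D8

D1: not dominated (best sample rate).
D2: not dominated (best cost).
D3: not dominated.
D4: not dominated.
D5: dominated by D8 (power draw 32≤131, sample rate 449≥226, cost 53≤66, accuracy 96.3≥93.5).
D6: dominated by D1 (power draw 52≤157, sample rate 806≥565, cost 128≤275, accuracy 94.1≥89.7).
D7: not dominated (best accuracy).
D8: not dominated (best power draw).
D9: dominated by D1 (power draw 52≤192, sample rate 806≥385, cost 128≤163, accuracy 94.1≥93.7).
D10: dominated by D8 (power draw 32≤115, sample rate 449≥129, cost 53≤91, accuracy 96.3≥94.8).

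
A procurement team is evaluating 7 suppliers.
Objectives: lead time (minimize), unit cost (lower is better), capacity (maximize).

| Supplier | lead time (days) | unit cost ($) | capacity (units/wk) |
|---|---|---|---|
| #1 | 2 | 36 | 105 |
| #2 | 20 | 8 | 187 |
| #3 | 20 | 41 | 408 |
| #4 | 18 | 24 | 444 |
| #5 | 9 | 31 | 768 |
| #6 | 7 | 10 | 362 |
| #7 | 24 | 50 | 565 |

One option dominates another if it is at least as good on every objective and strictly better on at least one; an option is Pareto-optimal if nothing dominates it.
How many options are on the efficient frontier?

5

#1: not dominated (best lead time).
#2: not dominated (best unit cost).
#3: dominated by #4 (lead time 18≤20, unit cost 24≤41, capacity 444≥408).
#4: not dominated.
#5: not dominated (best capacity).
#6: not dominated.
#7: dominated by #5 (lead time 9≤24, unit cost 31≤50, capacity 768≥565).
Pareto-optimal: #1, #2, #4, #5, #6 → 5.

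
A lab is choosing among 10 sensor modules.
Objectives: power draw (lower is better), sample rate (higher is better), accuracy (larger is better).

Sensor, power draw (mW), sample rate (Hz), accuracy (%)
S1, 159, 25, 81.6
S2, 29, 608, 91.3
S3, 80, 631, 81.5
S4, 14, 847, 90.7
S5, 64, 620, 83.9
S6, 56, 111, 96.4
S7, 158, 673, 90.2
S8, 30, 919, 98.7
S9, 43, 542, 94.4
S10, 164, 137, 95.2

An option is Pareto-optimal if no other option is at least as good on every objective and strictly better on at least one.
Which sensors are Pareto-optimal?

S2, S4, S8

S1: dominated by S2 (power draw 29≤159, sample rate 608≥25, accuracy 91.3≥81.6).
S2: not dominated.
S3: dominated by S4 (power draw 14≤80, sample rate 847≥631, accuracy 90.7≥81.5).
S4: not dominated (best power draw).
S5: dominated by S4 (power draw 14≤64, sample rate 847≥620, accuracy 90.7≥83.9).
S6: dominated by S8 (power draw 30≤56, sample rate 919≥111, accuracy 98.7≥96.4).
S7: dominated by S4 (power draw 14≤158, sample rate 847≥673, accuracy 90.7≥90.2).
S8: not dominated (best sample rate).
S9: dominated by S8 (power draw 30≤43, sample rate 919≥542, accuracy 98.7≥94.4).
S10: dominated by S8 (power draw 30≤164, sample rate 919≥137, accuracy 98.7≥95.2).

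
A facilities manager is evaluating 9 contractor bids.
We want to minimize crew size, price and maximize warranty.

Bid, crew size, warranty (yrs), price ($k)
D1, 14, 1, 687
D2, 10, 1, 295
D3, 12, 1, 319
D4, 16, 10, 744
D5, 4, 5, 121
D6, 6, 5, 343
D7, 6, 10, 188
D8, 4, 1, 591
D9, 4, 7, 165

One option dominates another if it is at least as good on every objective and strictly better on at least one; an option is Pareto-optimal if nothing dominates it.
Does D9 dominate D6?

D9 vs D6: crew size 4≤6, warranty 7≥5, price 165≤343 — D9 is at least as good on every objective with at least one strict improvement.

Yes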